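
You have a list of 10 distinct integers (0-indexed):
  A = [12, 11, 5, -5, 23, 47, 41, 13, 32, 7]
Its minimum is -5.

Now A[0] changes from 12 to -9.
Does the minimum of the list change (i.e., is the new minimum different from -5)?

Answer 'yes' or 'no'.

Old min = -5
Change: A[0] 12 -> -9
Changed element was NOT the min; min changes only if -9 < -5.
New min = -9; changed? yes

Answer: yes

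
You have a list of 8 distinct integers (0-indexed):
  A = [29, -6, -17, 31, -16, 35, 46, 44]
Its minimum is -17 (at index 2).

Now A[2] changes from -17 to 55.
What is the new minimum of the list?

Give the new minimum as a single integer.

Answer: -16

Derivation:
Old min = -17 (at index 2)
Change: A[2] -17 -> 55
Changed element WAS the min. Need to check: is 55 still <= all others?
  Min of remaining elements: -16
  New min = min(55, -16) = -16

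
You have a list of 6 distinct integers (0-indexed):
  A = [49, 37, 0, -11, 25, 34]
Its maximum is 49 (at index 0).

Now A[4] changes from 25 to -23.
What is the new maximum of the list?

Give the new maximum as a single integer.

Answer: 49

Derivation:
Old max = 49 (at index 0)
Change: A[4] 25 -> -23
Changed element was NOT the old max.
  New max = max(old_max, new_val) = max(49, -23) = 49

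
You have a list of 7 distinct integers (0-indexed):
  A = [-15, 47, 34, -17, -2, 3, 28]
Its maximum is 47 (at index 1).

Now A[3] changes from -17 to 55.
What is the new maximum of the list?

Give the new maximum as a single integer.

Old max = 47 (at index 1)
Change: A[3] -17 -> 55
Changed element was NOT the old max.
  New max = max(old_max, new_val) = max(47, 55) = 55

Answer: 55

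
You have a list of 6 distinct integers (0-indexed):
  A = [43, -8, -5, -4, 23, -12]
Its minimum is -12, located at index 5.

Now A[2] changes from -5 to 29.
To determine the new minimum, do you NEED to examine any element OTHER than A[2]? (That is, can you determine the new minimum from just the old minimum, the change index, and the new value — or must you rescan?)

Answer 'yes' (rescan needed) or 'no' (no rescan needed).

Old min = -12 at index 5
Change at index 2: -5 -> 29
Index 2 was NOT the min. New min = min(-12, 29). No rescan of other elements needed.
Needs rescan: no

Answer: no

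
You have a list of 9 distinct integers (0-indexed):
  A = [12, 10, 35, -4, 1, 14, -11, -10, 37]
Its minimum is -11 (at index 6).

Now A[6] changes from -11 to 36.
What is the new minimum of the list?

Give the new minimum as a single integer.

Answer: -10

Derivation:
Old min = -11 (at index 6)
Change: A[6] -11 -> 36
Changed element WAS the min. Need to check: is 36 still <= all others?
  Min of remaining elements: -10
  New min = min(36, -10) = -10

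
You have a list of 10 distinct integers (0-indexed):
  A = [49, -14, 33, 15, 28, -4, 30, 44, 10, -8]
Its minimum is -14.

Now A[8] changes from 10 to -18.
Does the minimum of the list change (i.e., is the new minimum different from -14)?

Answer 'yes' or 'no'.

Answer: yes

Derivation:
Old min = -14
Change: A[8] 10 -> -18
Changed element was NOT the min; min changes only if -18 < -14.
New min = -18; changed? yes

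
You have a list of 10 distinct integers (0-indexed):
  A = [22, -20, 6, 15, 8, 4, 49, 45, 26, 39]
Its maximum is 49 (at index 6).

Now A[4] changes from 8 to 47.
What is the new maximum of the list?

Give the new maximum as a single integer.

Answer: 49

Derivation:
Old max = 49 (at index 6)
Change: A[4] 8 -> 47
Changed element was NOT the old max.
  New max = max(old_max, new_val) = max(49, 47) = 49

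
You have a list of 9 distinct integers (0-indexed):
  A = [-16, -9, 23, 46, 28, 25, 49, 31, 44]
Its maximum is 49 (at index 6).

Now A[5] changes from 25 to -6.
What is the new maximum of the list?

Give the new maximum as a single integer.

Old max = 49 (at index 6)
Change: A[5] 25 -> -6
Changed element was NOT the old max.
  New max = max(old_max, new_val) = max(49, -6) = 49

Answer: 49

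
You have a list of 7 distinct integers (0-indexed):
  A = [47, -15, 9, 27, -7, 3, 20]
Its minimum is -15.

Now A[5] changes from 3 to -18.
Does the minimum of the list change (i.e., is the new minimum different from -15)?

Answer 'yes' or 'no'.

Old min = -15
Change: A[5] 3 -> -18
Changed element was NOT the min; min changes only if -18 < -15.
New min = -18; changed? yes

Answer: yes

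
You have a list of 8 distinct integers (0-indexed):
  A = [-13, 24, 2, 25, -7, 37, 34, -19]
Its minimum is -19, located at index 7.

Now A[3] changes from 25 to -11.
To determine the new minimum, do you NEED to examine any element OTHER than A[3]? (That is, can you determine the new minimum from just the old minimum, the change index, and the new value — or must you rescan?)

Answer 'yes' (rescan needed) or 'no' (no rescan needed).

Answer: no

Derivation:
Old min = -19 at index 7
Change at index 3: 25 -> -11
Index 3 was NOT the min. New min = min(-19, -11). No rescan of other elements needed.
Needs rescan: no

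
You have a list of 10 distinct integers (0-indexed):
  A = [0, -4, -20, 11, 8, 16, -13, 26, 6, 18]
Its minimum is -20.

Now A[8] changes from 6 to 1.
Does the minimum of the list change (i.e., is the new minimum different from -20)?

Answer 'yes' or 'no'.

Answer: no

Derivation:
Old min = -20
Change: A[8] 6 -> 1
Changed element was NOT the min; min changes only if 1 < -20.
New min = -20; changed? no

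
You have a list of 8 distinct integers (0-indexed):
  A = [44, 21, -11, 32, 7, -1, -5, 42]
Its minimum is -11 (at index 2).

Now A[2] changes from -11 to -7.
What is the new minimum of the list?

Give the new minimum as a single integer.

Answer: -7

Derivation:
Old min = -11 (at index 2)
Change: A[2] -11 -> -7
Changed element WAS the min. Need to check: is -7 still <= all others?
  Min of remaining elements: -5
  New min = min(-7, -5) = -7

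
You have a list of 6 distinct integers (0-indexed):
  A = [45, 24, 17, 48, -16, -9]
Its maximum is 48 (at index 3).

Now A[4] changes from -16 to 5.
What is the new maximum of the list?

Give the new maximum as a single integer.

Old max = 48 (at index 3)
Change: A[4] -16 -> 5
Changed element was NOT the old max.
  New max = max(old_max, new_val) = max(48, 5) = 48

Answer: 48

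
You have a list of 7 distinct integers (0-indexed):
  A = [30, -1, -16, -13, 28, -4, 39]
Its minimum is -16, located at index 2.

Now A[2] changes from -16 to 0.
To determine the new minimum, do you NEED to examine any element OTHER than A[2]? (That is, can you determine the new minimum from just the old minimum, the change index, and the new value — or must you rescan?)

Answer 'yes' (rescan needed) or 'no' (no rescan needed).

Old min = -16 at index 2
Change at index 2: -16 -> 0
Index 2 WAS the min and new value 0 > old min -16. Must rescan other elements to find the new min.
Needs rescan: yes

Answer: yes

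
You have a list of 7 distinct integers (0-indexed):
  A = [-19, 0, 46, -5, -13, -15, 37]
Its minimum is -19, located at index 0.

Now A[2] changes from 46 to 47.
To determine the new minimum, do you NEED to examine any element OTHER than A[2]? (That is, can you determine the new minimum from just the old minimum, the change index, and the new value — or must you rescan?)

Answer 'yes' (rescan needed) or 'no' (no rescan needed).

Old min = -19 at index 0
Change at index 2: 46 -> 47
Index 2 was NOT the min. New min = min(-19, 47). No rescan of other elements needed.
Needs rescan: no

Answer: no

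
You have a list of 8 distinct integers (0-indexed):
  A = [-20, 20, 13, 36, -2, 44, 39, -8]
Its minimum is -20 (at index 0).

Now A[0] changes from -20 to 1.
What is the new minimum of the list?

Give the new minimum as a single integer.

Old min = -20 (at index 0)
Change: A[0] -20 -> 1
Changed element WAS the min. Need to check: is 1 still <= all others?
  Min of remaining elements: -8
  New min = min(1, -8) = -8

Answer: -8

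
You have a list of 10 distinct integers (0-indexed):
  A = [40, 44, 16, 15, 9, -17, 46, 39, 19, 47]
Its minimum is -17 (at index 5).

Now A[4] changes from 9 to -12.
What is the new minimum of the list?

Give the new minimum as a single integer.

Old min = -17 (at index 5)
Change: A[4] 9 -> -12
Changed element was NOT the old min.
  New min = min(old_min, new_val) = min(-17, -12) = -17

Answer: -17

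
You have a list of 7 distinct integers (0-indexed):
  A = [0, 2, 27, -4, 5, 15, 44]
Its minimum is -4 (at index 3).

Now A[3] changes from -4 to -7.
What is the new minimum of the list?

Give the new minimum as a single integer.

Old min = -4 (at index 3)
Change: A[3] -4 -> -7
Changed element WAS the min. Need to check: is -7 still <= all others?
  Min of remaining elements: 0
  New min = min(-7, 0) = -7

Answer: -7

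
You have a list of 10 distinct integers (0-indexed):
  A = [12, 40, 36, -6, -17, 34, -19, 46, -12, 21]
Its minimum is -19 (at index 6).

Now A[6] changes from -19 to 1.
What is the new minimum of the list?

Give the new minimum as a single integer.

Answer: -17

Derivation:
Old min = -19 (at index 6)
Change: A[6] -19 -> 1
Changed element WAS the min. Need to check: is 1 still <= all others?
  Min of remaining elements: -17
  New min = min(1, -17) = -17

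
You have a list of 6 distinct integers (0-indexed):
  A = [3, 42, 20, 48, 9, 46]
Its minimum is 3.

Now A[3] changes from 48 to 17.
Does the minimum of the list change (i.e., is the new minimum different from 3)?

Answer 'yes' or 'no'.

Answer: no

Derivation:
Old min = 3
Change: A[3] 48 -> 17
Changed element was NOT the min; min changes only if 17 < 3.
New min = 3; changed? no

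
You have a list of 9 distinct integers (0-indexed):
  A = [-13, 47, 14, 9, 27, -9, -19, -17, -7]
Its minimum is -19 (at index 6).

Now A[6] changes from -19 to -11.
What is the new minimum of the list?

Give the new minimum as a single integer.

Old min = -19 (at index 6)
Change: A[6] -19 -> -11
Changed element WAS the min. Need to check: is -11 still <= all others?
  Min of remaining elements: -17
  New min = min(-11, -17) = -17

Answer: -17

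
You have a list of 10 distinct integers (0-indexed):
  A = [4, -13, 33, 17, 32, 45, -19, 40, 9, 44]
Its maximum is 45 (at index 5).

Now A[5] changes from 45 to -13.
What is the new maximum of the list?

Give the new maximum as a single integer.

Answer: 44

Derivation:
Old max = 45 (at index 5)
Change: A[5] 45 -> -13
Changed element WAS the max -> may need rescan.
  Max of remaining elements: 44
  New max = max(-13, 44) = 44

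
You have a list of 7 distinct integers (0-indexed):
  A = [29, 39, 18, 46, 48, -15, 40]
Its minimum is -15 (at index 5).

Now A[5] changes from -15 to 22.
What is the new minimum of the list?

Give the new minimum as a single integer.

Answer: 18

Derivation:
Old min = -15 (at index 5)
Change: A[5] -15 -> 22
Changed element WAS the min. Need to check: is 22 still <= all others?
  Min of remaining elements: 18
  New min = min(22, 18) = 18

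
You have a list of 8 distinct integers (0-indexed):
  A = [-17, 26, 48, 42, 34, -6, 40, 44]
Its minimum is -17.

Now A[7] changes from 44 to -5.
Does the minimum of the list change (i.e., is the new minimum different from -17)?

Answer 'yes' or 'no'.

Answer: no

Derivation:
Old min = -17
Change: A[7] 44 -> -5
Changed element was NOT the min; min changes only if -5 < -17.
New min = -17; changed? no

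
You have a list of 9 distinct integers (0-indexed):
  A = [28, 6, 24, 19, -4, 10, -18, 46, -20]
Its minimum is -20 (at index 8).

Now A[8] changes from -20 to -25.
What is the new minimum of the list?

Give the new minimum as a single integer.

Old min = -20 (at index 8)
Change: A[8] -20 -> -25
Changed element WAS the min. Need to check: is -25 still <= all others?
  Min of remaining elements: -18
  New min = min(-25, -18) = -25

Answer: -25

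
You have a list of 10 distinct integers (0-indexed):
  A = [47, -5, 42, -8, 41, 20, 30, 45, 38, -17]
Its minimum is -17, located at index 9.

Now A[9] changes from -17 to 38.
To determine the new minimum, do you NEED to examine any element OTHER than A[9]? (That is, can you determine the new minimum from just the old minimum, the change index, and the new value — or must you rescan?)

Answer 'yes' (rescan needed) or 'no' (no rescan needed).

Old min = -17 at index 9
Change at index 9: -17 -> 38
Index 9 WAS the min and new value 38 > old min -17. Must rescan other elements to find the new min.
Needs rescan: yes

Answer: yes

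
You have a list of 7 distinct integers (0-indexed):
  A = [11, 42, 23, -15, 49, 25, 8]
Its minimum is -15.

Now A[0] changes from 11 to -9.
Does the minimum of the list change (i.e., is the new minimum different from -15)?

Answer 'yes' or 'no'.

Old min = -15
Change: A[0] 11 -> -9
Changed element was NOT the min; min changes only if -9 < -15.
New min = -15; changed? no

Answer: no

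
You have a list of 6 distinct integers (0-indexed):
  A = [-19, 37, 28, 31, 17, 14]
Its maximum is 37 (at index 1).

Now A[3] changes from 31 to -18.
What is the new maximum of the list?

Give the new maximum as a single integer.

Old max = 37 (at index 1)
Change: A[3] 31 -> -18
Changed element was NOT the old max.
  New max = max(old_max, new_val) = max(37, -18) = 37

Answer: 37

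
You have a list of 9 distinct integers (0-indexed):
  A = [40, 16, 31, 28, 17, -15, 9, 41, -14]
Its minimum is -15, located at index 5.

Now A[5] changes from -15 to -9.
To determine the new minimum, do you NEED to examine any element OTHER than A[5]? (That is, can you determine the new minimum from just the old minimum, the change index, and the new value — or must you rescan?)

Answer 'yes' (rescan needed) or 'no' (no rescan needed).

Answer: yes

Derivation:
Old min = -15 at index 5
Change at index 5: -15 -> -9
Index 5 WAS the min and new value -9 > old min -15. Must rescan other elements to find the new min.
Needs rescan: yes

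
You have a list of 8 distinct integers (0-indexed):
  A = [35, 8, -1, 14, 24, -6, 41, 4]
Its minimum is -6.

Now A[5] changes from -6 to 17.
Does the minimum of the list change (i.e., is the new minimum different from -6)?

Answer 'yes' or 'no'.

Old min = -6
Change: A[5] -6 -> 17
Changed element was the min; new min must be rechecked.
New min = -1; changed? yes

Answer: yes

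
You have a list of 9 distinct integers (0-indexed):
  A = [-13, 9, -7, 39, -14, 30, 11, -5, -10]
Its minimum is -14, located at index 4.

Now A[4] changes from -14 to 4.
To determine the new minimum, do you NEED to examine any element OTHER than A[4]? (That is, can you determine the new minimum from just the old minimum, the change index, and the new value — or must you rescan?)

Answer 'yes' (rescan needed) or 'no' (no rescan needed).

Answer: yes

Derivation:
Old min = -14 at index 4
Change at index 4: -14 -> 4
Index 4 WAS the min and new value 4 > old min -14. Must rescan other elements to find the new min.
Needs rescan: yes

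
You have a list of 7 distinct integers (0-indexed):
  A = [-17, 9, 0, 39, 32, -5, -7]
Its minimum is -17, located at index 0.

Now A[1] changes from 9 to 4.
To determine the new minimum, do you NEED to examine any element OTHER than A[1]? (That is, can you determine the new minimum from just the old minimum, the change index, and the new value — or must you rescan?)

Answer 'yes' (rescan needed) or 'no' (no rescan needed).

Old min = -17 at index 0
Change at index 1: 9 -> 4
Index 1 was NOT the min. New min = min(-17, 4). No rescan of other elements needed.
Needs rescan: no

Answer: no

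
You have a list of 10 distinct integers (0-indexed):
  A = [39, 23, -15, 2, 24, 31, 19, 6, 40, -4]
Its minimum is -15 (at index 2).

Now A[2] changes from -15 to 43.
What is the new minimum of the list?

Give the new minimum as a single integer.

Old min = -15 (at index 2)
Change: A[2] -15 -> 43
Changed element WAS the min. Need to check: is 43 still <= all others?
  Min of remaining elements: -4
  New min = min(43, -4) = -4

Answer: -4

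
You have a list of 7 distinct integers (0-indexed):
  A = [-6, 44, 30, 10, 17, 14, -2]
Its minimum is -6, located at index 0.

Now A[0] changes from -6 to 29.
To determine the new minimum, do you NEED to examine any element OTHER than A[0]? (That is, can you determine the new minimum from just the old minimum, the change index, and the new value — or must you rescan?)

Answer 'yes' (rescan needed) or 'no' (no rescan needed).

Old min = -6 at index 0
Change at index 0: -6 -> 29
Index 0 WAS the min and new value 29 > old min -6. Must rescan other elements to find the new min.
Needs rescan: yes

Answer: yes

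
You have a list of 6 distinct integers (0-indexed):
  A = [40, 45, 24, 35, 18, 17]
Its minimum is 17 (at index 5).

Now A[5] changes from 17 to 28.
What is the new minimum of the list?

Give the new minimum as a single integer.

Old min = 17 (at index 5)
Change: A[5] 17 -> 28
Changed element WAS the min. Need to check: is 28 still <= all others?
  Min of remaining elements: 18
  New min = min(28, 18) = 18

Answer: 18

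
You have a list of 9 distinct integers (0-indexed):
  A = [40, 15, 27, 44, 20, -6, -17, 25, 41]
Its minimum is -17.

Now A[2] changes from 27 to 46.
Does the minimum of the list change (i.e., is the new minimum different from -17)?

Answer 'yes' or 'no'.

Old min = -17
Change: A[2] 27 -> 46
Changed element was NOT the min; min changes only if 46 < -17.
New min = -17; changed? no

Answer: no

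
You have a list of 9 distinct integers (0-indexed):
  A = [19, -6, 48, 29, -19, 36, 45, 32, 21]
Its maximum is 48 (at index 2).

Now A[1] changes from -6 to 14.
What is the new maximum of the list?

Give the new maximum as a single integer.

Answer: 48

Derivation:
Old max = 48 (at index 2)
Change: A[1] -6 -> 14
Changed element was NOT the old max.
  New max = max(old_max, new_val) = max(48, 14) = 48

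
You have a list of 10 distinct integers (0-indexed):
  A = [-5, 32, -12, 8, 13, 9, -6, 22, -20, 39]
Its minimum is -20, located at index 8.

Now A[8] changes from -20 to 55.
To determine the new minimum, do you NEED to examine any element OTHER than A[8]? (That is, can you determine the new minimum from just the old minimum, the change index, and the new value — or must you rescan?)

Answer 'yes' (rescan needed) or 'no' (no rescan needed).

Answer: yes

Derivation:
Old min = -20 at index 8
Change at index 8: -20 -> 55
Index 8 WAS the min and new value 55 > old min -20. Must rescan other elements to find the new min.
Needs rescan: yes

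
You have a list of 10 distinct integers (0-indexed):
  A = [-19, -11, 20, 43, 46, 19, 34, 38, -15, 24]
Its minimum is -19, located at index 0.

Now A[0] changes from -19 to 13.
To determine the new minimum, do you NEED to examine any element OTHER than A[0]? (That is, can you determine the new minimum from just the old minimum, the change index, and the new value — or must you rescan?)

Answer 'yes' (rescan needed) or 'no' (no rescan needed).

Old min = -19 at index 0
Change at index 0: -19 -> 13
Index 0 WAS the min and new value 13 > old min -19. Must rescan other elements to find the new min.
Needs rescan: yes

Answer: yes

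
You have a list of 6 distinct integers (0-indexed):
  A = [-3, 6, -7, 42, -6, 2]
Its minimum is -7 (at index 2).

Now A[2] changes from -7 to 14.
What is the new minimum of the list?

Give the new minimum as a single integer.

Answer: -6

Derivation:
Old min = -7 (at index 2)
Change: A[2] -7 -> 14
Changed element WAS the min. Need to check: is 14 still <= all others?
  Min of remaining elements: -6
  New min = min(14, -6) = -6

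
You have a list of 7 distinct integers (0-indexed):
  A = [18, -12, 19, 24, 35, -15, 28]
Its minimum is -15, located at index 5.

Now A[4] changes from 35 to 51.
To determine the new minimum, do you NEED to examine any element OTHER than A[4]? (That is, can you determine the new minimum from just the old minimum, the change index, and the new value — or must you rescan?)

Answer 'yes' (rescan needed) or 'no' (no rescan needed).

Old min = -15 at index 5
Change at index 4: 35 -> 51
Index 4 was NOT the min. New min = min(-15, 51). No rescan of other elements needed.
Needs rescan: no

Answer: no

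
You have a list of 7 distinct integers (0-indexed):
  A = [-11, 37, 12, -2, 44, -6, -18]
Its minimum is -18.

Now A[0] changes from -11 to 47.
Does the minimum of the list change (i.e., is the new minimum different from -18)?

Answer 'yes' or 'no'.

Answer: no

Derivation:
Old min = -18
Change: A[0] -11 -> 47
Changed element was NOT the min; min changes only if 47 < -18.
New min = -18; changed? no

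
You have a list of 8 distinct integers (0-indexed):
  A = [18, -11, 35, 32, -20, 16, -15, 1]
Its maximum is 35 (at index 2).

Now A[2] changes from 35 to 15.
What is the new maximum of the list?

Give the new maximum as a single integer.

Old max = 35 (at index 2)
Change: A[2] 35 -> 15
Changed element WAS the max -> may need rescan.
  Max of remaining elements: 32
  New max = max(15, 32) = 32

Answer: 32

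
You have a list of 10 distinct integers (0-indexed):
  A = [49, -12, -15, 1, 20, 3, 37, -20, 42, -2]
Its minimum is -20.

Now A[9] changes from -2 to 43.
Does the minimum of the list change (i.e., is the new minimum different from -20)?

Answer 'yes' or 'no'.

Old min = -20
Change: A[9] -2 -> 43
Changed element was NOT the min; min changes only if 43 < -20.
New min = -20; changed? no

Answer: no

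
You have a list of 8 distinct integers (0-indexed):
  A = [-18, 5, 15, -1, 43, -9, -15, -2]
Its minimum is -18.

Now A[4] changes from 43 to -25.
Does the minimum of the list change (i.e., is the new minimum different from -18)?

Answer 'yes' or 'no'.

Old min = -18
Change: A[4] 43 -> -25
Changed element was NOT the min; min changes only if -25 < -18.
New min = -25; changed? yes

Answer: yes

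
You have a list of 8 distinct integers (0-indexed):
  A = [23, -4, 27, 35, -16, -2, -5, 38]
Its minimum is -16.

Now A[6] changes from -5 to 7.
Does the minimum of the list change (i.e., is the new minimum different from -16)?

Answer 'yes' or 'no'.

Answer: no

Derivation:
Old min = -16
Change: A[6] -5 -> 7
Changed element was NOT the min; min changes only if 7 < -16.
New min = -16; changed? no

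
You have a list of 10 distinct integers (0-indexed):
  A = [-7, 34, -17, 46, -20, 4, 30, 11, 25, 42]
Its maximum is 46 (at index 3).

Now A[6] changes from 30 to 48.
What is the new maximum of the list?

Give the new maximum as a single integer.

Answer: 48

Derivation:
Old max = 46 (at index 3)
Change: A[6] 30 -> 48
Changed element was NOT the old max.
  New max = max(old_max, new_val) = max(46, 48) = 48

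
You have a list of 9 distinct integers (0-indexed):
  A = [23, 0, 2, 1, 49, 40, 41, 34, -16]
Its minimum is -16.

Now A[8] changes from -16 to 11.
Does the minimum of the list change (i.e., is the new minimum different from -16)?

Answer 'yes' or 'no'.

Answer: yes

Derivation:
Old min = -16
Change: A[8] -16 -> 11
Changed element was the min; new min must be rechecked.
New min = 0; changed? yes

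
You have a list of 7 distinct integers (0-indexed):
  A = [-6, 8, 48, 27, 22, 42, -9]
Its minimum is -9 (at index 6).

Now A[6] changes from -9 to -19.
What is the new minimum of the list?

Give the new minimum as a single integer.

Answer: -19

Derivation:
Old min = -9 (at index 6)
Change: A[6] -9 -> -19
Changed element WAS the min. Need to check: is -19 still <= all others?
  Min of remaining elements: -6
  New min = min(-19, -6) = -19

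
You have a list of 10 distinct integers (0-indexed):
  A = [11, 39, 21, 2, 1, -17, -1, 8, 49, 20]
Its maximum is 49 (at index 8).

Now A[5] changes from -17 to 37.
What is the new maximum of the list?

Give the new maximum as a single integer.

Answer: 49

Derivation:
Old max = 49 (at index 8)
Change: A[5] -17 -> 37
Changed element was NOT the old max.
  New max = max(old_max, new_val) = max(49, 37) = 49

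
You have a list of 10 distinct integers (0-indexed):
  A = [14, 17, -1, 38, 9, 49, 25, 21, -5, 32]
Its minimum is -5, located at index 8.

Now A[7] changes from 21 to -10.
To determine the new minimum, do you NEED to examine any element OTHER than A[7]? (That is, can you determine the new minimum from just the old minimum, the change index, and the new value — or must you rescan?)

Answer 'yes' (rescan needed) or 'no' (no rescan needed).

Old min = -5 at index 8
Change at index 7: 21 -> -10
Index 7 was NOT the min. New min = min(-5, -10). No rescan of other elements needed.
Needs rescan: no

Answer: no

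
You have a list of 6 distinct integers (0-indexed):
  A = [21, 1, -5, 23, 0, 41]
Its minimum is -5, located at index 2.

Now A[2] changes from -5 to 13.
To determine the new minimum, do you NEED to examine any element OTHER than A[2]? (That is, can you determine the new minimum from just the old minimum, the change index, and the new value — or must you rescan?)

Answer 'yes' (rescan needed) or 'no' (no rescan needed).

Answer: yes

Derivation:
Old min = -5 at index 2
Change at index 2: -5 -> 13
Index 2 WAS the min and new value 13 > old min -5. Must rescan other elements to find the new min.
Needs rescan: yes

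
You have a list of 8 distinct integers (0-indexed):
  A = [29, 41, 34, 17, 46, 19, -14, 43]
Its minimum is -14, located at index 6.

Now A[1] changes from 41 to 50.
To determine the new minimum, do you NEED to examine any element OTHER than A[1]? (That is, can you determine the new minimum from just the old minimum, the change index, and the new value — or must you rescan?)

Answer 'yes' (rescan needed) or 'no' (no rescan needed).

Old min = -14 at index 6
Change at index 1: 41 -> 50
Index 1 was NOT the min. New min = min(-14, 50). No rescan of other elements needed.
Needs rescan: no

Answer: no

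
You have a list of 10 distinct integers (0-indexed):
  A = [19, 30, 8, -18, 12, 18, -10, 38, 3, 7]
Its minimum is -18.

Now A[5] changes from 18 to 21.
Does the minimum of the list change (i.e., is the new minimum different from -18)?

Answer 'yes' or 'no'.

Answer: no

Derivation:
Old min = -18
Change: A[5] 18 -> 21
Changed element was NOT the min; min changes only if 21 < -18.
New min = -18; changed? no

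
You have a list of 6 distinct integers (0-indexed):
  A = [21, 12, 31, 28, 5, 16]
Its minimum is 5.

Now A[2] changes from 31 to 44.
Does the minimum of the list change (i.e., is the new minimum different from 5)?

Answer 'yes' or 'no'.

Answer: no

Derivation:
Old min = 5
Change: A[2] 31 -> 44
Changed element was NOT the min; min changes only if 44 < 5.
New min = 5; changed? no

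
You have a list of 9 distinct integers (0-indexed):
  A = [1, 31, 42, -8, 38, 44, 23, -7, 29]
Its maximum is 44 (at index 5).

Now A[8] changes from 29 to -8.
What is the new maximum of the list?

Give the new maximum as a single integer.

Answer: 44

Derivation:
Old max = 44 (at index 5)
Change: A[8] 29 -> -8
Changed element was NOT the old max.
  New max = max(old_max, new_val) = max(44, -8) = 44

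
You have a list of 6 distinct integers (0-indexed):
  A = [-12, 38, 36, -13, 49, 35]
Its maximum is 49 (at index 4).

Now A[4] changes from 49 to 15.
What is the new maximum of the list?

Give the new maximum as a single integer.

Answer: 38

Derivation:
Old max = 49 (at index 4)
Change: A[4] 49 -> 15
Changed element WAS the max -> may need rescan.
  Max of remaining elements: 38
  New max = max(15, 38) = 38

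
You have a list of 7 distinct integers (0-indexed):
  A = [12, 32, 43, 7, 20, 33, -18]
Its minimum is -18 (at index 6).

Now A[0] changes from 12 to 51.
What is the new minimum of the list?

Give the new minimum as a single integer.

Answer: -18

Derivation:
Old min = -18 (at index 6)
Change: A[0] 12 -> 51
Changed element was NOT the old min.
  New min = min(old_min, new_val) = min(-18, 51) = -18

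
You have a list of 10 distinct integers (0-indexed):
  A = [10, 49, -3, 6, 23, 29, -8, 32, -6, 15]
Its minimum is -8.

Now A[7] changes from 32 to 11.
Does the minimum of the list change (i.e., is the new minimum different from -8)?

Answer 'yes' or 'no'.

Answer: no

Derivation:
Old min = -8
Change: A[7] 32 -> 11
Changed element was NOT the min; min changes only if 11 < -8.
New min = -8; changed? no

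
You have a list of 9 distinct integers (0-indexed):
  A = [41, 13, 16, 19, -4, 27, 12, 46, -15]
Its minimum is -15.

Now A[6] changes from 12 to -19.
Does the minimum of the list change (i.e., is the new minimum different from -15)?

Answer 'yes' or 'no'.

Answer: yes

Derivation:
Old min = -15
Change: A[6] 12 -> -19
Changed element was NOT the min; min changes only if -19 < -15.
New min = -19; changed? yes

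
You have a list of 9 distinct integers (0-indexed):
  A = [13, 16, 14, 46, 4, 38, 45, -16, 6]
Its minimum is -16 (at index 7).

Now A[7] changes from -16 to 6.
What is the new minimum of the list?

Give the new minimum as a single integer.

Answer: 4

Derivation:
Old min = -16 (at index 7)
Change: A[7] -16 -> 6
Changed element WAS the min. Need to check: is 6 still <= all others?
  Min of remaining elements: 4
  New min = min(6, 4) = 4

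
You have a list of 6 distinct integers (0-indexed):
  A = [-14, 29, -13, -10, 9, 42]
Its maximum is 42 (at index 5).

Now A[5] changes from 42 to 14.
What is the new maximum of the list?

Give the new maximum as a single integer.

Old max = 42 (at index 5)
Change: A[5] 42 -> 14
Changed element WAS the max -> may need rescan.
  Max of remaining elements: 29
  New max = max(14, 29) = 29

Answer: 29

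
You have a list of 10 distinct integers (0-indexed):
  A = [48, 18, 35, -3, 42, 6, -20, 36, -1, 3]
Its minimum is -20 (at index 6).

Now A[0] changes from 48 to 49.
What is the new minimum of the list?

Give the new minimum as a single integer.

Answer: -20

Derivation:
Old min = -20 (at index 6)
Change: A[0] 48 -> 49
Changed element was NOT the old min.
  New min = min(old_min, new_val) = min(-20, 49) = -20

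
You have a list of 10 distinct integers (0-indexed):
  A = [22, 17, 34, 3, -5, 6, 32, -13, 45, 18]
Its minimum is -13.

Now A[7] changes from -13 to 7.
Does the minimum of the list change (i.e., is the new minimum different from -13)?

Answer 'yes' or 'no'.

Answer: yes

Derivation:
Old min = -13
Change: A[7] -13 -> 7
Changed element was the min; new min must be rechecked.
New min = -5; changed? yes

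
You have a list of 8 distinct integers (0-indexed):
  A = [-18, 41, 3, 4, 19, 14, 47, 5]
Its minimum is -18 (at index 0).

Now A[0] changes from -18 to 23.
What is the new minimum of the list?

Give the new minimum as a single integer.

Answer: 3

Derivation:
Old min = -18 (at index 0)
Change: A[0] -18 -> 23
Changed element WAS the min. Need to check: is 23 still <= all others?
  Min of remaining elements: 3
  New min = min(23, 3) = 3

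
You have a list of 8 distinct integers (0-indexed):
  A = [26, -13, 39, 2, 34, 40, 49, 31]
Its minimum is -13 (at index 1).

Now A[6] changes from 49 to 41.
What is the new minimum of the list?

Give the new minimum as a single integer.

Old min = -13 (at index 1)
Change: A[6] 49 -> 41
Changed element was NOT the old min.
  New min = min(old_min, new_val) = min(-13, 41) = -13

Answer: -13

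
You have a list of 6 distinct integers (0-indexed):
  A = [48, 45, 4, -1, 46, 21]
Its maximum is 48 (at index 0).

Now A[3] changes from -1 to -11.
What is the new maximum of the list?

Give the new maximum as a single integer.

Old max = 48 (at index 0)
Change: A[3] -1 -> -11
Changed element was NOT the old max.
  New max = max(old_max, new_val) = max(48, -11) = 48

Answer: 48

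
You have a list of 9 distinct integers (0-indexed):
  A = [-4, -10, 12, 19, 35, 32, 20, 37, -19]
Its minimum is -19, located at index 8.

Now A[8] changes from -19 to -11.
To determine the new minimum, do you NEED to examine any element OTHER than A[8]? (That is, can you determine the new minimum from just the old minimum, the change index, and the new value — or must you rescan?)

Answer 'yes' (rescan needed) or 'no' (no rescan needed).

Old min = -19 at index 8
Change at index 8: -19 -> -11
Index 8 WAS the min and new value -11 > old min -19. Must rescan other elements to find the new min.
Needs rescan: yes

Answer: yes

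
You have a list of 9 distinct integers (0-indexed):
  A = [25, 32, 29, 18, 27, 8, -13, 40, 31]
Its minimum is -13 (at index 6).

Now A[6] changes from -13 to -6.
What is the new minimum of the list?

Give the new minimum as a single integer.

Answer: -6

Derivation:
Old min = -13 (at index 6)
Change: A[6] -13 -> -6
Changed element WAS the min. Need to check: is -6 still <= all others?
  Min of remaining elements: 8
  New min = min(-6, 8) = -6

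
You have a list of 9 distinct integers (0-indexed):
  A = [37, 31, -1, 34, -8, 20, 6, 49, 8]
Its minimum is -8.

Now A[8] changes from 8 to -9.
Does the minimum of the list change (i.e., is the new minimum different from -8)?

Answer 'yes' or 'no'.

Answer: yes

Derivation:
Old min = -8
Change: A[8] 8 -> -9
Changed element was NOT the min; min changes only if -9 < -8.
New min = -9; changed? yes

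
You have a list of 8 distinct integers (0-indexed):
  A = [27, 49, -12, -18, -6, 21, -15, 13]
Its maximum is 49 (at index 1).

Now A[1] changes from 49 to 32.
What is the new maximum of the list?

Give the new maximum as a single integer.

Answer: 32

Derivation:
Old max = 49 (at index 1)
Change: A[1] 49 -> 32
Changed element WAS the max -> may need rescan.
  Max of remaining elements: 27
  New max = max(32, 27) = 32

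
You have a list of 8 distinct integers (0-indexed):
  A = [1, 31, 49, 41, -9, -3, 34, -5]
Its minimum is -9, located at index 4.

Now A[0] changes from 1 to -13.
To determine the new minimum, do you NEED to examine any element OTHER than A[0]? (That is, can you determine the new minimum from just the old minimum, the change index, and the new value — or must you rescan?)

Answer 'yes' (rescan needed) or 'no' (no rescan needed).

Answer: no

Derivation:
Old min = -9 at index 4
Change at index 0: 1 -> -13
Index 0 was NOT the min. New min = min(-9, -13). No rescan of other elements needed.
Needs rescan: no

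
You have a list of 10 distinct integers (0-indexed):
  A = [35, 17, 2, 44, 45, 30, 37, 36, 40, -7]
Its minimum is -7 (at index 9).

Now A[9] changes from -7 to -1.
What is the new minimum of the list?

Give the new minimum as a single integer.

Old min = -7 (at index 9)
Change: A[9] -7 -> -1
Changed element WAS the min. Need to check: is -1 still <= all others?
  Min of remaining elements: 2
  New min = min(-1, 2) = -1

Answer: -1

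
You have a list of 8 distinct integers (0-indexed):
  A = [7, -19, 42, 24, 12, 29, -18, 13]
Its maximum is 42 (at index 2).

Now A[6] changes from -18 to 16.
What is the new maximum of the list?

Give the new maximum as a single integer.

Answer: 42

Derivation:
Old max = 42 (at index 2)
Change: A[6] -18 -> 16
Changed element was NOT the old max.
  New max = max(old_max, new_val) = max(42, 16) = 42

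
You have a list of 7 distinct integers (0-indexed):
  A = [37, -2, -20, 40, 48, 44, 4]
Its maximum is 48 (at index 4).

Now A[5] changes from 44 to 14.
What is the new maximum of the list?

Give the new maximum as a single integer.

Answer: 48

Derivation:
Old max = 48 (at index 4)
Change: A[5] 44 -> 14
Changed element was NOT the old max.
  New max = max(old_max, new_val) = max(48, 14) = 48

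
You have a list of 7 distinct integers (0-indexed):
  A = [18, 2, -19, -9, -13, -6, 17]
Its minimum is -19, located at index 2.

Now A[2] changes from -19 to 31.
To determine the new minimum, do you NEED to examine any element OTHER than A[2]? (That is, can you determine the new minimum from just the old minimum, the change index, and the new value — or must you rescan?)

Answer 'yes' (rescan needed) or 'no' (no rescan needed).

Answer: yes

Derivation:
Old min = -19 at index 2
Change at index 2: -19 -> 31
Index 2 WAS the min and new value 31 > old min -19. Must rescan other elements to find the new min.
Needs rescan: yes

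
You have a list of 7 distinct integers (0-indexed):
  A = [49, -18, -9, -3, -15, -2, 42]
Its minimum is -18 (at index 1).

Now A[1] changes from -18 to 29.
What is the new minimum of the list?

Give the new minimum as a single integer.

Old min = -18 (at index 1)
Change: A[1] -18 -> 29
Changed element WAS the min. Need to check: is 29 still <= all others?
  Min of remaining elements: -15
  New min = min(29, -15) = -15

Answer: -15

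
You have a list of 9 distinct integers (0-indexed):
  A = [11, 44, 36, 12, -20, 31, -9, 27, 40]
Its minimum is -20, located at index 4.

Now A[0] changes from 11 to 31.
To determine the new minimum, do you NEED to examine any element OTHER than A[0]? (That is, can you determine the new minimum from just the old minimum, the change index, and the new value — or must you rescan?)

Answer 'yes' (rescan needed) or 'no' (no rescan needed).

Answer: no

Derivation:
Old min = -20 at index 4
Change at index 0: 11 -> 31
Index 0 was NOT the min. New min = min(-20, 31). No rescan of other elements needed.
Needs rescan: no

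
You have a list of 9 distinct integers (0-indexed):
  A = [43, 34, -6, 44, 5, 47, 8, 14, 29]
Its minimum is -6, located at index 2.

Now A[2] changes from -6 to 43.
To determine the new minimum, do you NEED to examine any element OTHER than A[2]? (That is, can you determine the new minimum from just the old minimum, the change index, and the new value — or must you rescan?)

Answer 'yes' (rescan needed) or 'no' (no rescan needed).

Answer: yes

Derivation:
Old min = -6 at index 2
Change at index 2: -6 -> 43
Index 2 WAS the min and new value 43 > old min -6. Must rescan other elements to find the new min.
Needs rescan: yes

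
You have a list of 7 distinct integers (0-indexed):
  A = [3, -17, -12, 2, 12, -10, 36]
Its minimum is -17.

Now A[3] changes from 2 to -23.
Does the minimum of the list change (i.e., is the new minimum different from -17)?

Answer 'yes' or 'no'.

Old min = -17
Change: A[3] 2 -> -23
Changed element was NOT the min; min changes only if -23 < -17.
New min = -23; changed? yes

Answer: yes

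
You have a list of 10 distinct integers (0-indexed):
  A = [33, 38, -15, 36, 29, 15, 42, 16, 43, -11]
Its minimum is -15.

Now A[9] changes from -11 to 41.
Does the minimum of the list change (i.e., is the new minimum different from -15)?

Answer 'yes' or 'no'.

Old min = -15
Change: A[9] -11 -> 41
Changed element was NOT the min; min changes only if 41 < -15.
New min = -15; changed? no

Answer: no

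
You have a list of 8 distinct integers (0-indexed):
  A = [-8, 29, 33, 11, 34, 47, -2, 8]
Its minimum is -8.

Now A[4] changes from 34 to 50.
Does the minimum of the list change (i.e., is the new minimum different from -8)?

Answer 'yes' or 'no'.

Answer: no

Derivation:
Old min = -8
Change: A[4] 34 -> 50
Changed element was NOT the min; min changes only if 50 < -8.
New min = -8; changed? no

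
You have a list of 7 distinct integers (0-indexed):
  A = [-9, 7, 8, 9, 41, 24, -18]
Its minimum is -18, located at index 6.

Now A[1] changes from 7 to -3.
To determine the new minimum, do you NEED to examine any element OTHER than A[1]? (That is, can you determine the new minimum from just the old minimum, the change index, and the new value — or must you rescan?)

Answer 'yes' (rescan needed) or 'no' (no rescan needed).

Answer: no

Derivation:
Old min = -18 at index 6
Change at index 1: 7 -> -3
Index 1 was NOT the min. New min = min(-18, -3). No rescan of other elements needed.
Needs rescan: no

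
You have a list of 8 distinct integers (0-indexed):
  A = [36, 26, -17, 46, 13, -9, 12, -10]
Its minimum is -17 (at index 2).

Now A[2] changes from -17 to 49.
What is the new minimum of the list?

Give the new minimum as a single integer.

Old min = -17 (at index 2)
Change: A[2] -17 -> 49
Changed element WAS the min. Need to check: is 49 still <= all others?
  Min of remaining elements: -10
  New min = min(49, -10) = -10

Answer: -10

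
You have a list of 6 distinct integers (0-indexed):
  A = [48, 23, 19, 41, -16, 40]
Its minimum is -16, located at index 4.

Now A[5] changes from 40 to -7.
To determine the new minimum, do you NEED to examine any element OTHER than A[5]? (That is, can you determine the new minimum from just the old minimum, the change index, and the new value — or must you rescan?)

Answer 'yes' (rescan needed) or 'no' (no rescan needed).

Old min = -16 at index 4
Change at index 5: 40 -> -7
Index 5 was NOT the min. New min = min(-16, -7). No rescan of other elements needed.
Needs rescan: no

Answer: no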